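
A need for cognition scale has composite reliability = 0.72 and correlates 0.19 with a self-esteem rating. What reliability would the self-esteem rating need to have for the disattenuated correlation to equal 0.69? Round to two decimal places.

0.11

r_true = r_obs / √(r_xx · r_yy) ⇒ 0.69 = 0.19 / √(0.72 · r_yy).
√(0.72 · r_yy) = 0.19 / 0.69 = 0.2754; 0.72 · r_yy = 0.0758; r_yy = 0.0758 / 0.72 ≈ 0.11.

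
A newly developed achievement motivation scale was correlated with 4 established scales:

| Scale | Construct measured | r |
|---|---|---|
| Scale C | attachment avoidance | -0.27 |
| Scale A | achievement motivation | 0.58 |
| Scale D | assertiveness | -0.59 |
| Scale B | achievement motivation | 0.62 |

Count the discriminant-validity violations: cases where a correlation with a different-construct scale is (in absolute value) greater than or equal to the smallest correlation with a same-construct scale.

Convergent (same construct = achievement motivation): Scale A, Scale B.
Smallest convergent = 0.58. Discriminant |r|: 0.27, 0.59; count ≥ 0.58 → 1.

1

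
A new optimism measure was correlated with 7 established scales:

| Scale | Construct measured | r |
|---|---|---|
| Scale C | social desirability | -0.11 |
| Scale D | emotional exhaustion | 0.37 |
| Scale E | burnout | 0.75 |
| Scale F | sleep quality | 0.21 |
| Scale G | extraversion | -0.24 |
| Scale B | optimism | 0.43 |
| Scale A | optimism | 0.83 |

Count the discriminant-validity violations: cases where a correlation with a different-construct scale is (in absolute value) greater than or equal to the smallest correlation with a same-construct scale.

Convergent (same construct = optimism): Scale B, Scale A.
Smallest convergent = 0.43. Discriminant |r|: 0.11, 0.37, 0.75, 0.21, 0.24; count ≥ 0.43 → 1.

1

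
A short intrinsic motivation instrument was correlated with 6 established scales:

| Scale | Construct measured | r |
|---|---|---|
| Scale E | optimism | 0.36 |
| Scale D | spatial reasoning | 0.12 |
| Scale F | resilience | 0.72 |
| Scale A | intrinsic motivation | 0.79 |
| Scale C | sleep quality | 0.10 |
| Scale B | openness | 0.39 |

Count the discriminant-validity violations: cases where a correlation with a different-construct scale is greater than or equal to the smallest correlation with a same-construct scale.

Convergent (same construct = intrinsic motivation): Scale A.
Smallest convergent = 0.79. Discriminant values: 0.36, 0.12, 0.72, 0.10, 0.39; count ≥ 0.79 → 0.

0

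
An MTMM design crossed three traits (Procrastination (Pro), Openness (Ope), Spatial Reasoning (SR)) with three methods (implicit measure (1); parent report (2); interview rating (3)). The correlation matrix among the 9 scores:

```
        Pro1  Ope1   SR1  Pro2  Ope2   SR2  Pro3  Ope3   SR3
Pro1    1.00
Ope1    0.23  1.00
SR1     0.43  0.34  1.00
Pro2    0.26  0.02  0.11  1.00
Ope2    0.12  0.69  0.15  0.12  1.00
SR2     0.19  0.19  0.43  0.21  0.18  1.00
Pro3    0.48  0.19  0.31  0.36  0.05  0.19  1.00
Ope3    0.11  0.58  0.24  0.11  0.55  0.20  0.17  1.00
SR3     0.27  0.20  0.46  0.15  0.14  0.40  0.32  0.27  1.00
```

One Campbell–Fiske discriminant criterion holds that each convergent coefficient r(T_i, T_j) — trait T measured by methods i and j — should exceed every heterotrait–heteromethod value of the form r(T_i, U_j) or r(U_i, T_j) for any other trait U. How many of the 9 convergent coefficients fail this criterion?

Convergent coefficients and their comparison sets:
Pro (methods 1·2): 0.26 vs {0.12, 0.02, 0.19, 0.11} → pass.
Pro (methods 1·3): 0.48 vs {0.11, 0.19, 0.27, 0.31} → pass.
Pro (methods 2·3): 0.36 vs {0.11, 0.05, 0.15, 0.19} → pass.
Ope (methods 1·2): 0.69 vs {0.02, 0.12, 0.19, 0.15} → pass.
Ope (methods 1·3): 0.58 vs {0.19, 0.11, 0.20, 0.24} → pass.
Ope (methods 2·3): 0.55 vs {0.05, 0.11, 0.14, 0.20} → pass.
SR (methods 1·2): 0.43 vs {0.11, 0.19, 0.15, 0.19} → pass.
SR (methods 1·3): 0.46 vs {0.31, 0.27, 0.24, 0.20} → pass.
SR (methods 2·3): 0.40 vs {0.19, 0.15, 0.20, 0.14} → pass.
0 of 9 fail.

0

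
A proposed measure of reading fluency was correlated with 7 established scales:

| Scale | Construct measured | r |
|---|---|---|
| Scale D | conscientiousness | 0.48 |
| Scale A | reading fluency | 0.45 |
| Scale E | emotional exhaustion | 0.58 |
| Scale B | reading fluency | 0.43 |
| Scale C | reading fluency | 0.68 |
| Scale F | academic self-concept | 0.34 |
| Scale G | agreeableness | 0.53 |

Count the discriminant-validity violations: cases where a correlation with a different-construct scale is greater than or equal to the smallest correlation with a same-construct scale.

3

Convergent (same construct = reading fluency): Scale A, Scale B, Scale C.
Smallest convergent = 0.43. Discriminant values: 0.48, 0.58, 0.34, 0.53; count ≥ 0.43 → 3.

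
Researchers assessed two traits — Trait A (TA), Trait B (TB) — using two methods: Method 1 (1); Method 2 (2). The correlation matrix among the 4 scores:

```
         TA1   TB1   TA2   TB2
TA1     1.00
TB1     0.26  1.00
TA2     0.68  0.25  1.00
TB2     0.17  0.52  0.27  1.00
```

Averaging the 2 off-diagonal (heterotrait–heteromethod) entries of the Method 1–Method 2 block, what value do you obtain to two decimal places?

0.21

HTHM values (method 1 × method 2): 0.17, 0.25; mean = 0.42/2 = 0.21.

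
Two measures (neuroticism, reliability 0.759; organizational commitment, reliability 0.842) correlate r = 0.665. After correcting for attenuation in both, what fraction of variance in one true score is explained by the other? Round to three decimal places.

0.692

Disattenuated r = 0.665 / √(0.759 × 0.842) = 0.665 / 0.7994 = 0.8319.
Shared true-score variance = 0.8319² = 0.6921 ≈ 0.692.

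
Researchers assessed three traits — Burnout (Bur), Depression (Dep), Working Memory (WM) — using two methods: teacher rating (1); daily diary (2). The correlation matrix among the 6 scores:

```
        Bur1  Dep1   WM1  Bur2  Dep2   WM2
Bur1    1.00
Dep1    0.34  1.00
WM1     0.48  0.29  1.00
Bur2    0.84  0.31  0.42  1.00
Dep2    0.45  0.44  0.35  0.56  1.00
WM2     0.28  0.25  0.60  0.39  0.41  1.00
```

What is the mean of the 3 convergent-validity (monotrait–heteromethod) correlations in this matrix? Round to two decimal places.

0.63

Convergent values: 0.84, 0.44, 0.60; mean = 1.88/3 = 0.63.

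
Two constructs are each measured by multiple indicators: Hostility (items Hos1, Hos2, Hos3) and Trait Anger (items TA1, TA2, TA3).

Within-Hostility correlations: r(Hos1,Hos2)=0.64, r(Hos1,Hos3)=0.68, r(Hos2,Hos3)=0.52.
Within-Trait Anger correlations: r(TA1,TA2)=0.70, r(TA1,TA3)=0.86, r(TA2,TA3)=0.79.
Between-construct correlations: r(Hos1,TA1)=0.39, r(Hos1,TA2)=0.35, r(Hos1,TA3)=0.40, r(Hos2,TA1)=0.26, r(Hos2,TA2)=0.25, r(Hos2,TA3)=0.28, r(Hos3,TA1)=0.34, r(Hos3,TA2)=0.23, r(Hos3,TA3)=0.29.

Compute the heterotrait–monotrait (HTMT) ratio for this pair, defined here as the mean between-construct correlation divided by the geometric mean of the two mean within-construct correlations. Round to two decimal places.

Mean between = 2.79/9 = 0.3100.
Mean within-Hos = 1.84/3 = 0.6133; mean within-TA = 2.35/3 = 0.7833.
Geometric mean = √(0.6133 × 0.7833) = 0.6931.
HTMT = 0.3100 / 0.6931 = 0.45.

0.45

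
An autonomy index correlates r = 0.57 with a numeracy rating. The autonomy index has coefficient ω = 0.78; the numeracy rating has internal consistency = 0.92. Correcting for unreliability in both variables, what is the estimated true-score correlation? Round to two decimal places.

r_true = r_obs / √(r_xx · r_yy) = 0.57 / √(0.78 × 0.92) = 0.57 / √0.7176 = 0.57 / 0.8471 ≈ 0.67.

0.67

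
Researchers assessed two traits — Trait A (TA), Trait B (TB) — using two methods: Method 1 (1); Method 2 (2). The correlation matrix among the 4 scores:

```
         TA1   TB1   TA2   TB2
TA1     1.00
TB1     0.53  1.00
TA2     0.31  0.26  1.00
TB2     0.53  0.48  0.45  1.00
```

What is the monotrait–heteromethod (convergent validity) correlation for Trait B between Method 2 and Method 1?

Same trait (TB), different methods: r(TB2, TB1) = 0.48.

0.48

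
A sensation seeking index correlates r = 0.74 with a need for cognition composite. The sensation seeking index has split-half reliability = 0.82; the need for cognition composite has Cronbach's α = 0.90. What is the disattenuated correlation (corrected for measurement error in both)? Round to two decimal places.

0.86

r_true = r_obs / √(r_xx · r_yy) = 0.74 / √(0.82 × 0.90) = 0.74 / √0.7380 = 0.74 / 0.8591 ≈ 0.86.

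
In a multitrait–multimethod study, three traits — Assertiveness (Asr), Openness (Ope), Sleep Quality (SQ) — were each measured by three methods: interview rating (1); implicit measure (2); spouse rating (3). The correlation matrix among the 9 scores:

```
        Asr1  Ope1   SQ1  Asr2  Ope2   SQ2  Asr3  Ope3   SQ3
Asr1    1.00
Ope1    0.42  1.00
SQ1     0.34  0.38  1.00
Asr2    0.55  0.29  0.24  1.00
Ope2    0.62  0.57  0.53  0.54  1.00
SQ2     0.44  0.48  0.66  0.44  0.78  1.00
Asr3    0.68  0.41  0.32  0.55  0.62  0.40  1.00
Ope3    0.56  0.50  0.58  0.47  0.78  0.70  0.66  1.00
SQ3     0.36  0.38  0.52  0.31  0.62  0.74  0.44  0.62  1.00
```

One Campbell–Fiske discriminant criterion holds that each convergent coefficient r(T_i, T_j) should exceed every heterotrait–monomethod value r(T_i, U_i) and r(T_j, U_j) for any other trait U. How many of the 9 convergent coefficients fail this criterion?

Each convergent coefficient versus the relevant comparison correlations:
Asr (methods 1·2): 0.55 vs {0.42, 0.54, 0.34, 0.44} → pass.
Asr (methods 1·3): 0.68 vs {0.42, 0.66, 0.34, 0.44} → pass.
Asr (methods 2·3): 0.55 vs {0.54, 0.66, 0.44, 0.44} → fail.
Ope (methods 1·2): 0.57 vs {0.42, 0.54, 0.38, 0.78} → fail.
Ope (methods 1·3): 0.50 vs {0.42, 0.66, 0.38, 0.62} → fail.
Ope (methods 2·3): 0.78 vs {0.54, 0.66, 0.78, 0.62} → fail.
SQ (methods 1·2): 0.66 vs {0.34, 0.44, 0.38, 0.78} → fail.
SQ (methods 1·3): 0.52 vs {0.34, 0.44, 0.38, 0.62} → fail.
SQ (methods 2·3): 0.74 vs {0.44, 0.44, 0.78, 0.62} → fail.
7 of 9 fail.

7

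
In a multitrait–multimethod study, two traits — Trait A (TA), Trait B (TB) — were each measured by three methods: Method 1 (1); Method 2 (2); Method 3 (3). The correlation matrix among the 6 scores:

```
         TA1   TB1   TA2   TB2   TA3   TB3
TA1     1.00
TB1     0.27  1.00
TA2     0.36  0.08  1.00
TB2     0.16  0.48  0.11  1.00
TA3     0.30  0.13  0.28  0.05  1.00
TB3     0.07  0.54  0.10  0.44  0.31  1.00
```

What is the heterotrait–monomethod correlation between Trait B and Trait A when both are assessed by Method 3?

0.31

Different traits, same method: r(TB3, TA3) = 0.31.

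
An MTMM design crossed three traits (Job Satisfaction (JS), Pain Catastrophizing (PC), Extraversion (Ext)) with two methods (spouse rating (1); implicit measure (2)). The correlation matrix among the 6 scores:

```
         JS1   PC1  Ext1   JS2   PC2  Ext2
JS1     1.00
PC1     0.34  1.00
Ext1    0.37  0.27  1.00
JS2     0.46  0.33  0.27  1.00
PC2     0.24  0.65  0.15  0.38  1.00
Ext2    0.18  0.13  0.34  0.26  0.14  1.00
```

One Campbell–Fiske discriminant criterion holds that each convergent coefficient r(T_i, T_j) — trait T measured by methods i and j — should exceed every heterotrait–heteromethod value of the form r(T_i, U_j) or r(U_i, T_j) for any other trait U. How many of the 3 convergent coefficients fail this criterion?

Checking each validity diagonal entry against its comparison values:
JS (methods 1·2): 0.46 vs {0.24, 0.33, 0.18, 0.27} → pass.
PC (methods 1·2): 0.65 vs {0.33, 0.24, 0.13, 0.15} → pass.
Ext (methods 1·2): 0.34 vs {0.27, 0.18, 0.15, 0.13} → pass.
0 of 3 fail.

0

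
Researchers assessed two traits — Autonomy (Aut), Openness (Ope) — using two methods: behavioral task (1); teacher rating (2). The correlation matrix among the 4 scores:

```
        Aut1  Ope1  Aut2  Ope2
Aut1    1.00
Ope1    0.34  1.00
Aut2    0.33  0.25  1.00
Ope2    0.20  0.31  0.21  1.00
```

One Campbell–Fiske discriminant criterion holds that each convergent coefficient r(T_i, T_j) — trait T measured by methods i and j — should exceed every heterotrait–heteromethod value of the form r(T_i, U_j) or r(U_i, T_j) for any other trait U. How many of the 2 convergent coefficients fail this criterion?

0

Convergent coefficients and their comparison sets:
Aut (methods 1·2): 0.33 vs {0.20, 0.25} → pass.
Ope (methods 1·2): 0.31 vs {0.25, 0.20} → pass.
0 of 2 fail.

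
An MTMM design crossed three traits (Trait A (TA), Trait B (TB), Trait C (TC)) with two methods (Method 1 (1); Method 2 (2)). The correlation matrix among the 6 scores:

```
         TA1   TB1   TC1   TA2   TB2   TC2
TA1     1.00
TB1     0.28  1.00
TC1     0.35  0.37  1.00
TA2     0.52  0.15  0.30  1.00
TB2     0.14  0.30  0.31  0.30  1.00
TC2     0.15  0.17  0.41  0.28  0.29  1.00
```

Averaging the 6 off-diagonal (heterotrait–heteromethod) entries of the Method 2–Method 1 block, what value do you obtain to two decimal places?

0.20

HTHM values (method 2 × method 1): 0.15, 0.30, 0.14, 0.31, 0.15, 0.17; mean = 1.22/6 = 0.20.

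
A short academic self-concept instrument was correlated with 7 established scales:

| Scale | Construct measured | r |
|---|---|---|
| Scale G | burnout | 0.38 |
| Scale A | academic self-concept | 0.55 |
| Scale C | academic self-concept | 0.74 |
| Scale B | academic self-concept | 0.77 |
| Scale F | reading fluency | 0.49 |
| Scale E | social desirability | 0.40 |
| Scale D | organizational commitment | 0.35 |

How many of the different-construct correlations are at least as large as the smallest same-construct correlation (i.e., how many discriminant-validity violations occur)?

0

Convergent (same construct = academic self-concept): Scale A, Scale C, Scale B.
Smallest convergent = 0.55. Discriminant values: 0.38, 0.49, 0.40, 0.35; count ≥ 0.55 → 0.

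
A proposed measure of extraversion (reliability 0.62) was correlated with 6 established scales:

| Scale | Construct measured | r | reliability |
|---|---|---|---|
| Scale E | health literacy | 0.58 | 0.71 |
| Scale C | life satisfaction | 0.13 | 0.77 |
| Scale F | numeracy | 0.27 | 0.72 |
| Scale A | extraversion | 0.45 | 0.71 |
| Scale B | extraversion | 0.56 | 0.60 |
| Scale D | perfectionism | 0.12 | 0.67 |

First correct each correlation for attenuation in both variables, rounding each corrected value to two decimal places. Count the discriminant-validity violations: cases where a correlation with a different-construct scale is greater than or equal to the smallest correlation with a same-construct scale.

Disattenuated r (r / √(r_scale · r_new)):
  Scale E (disc): 0.58 / √(0.71·0.62) = 0.87
  Scale C (disc): 0.13 / √(0.77·0.62) = 0.19
  Scale F (disc): 0.27 / √(0.72·0.62) = 0.40
  Scale A (conv): 0.45 / √(0.71·0.62) = 0.68
  Scale B (conv): 0.56 / √(0.60·0.62) = 0.92
  Scale D (disc): 0.12 / √(0.67·0.62) = 0.19
Smallest convergent = 0.68. Discriminant values: 0.87, 0.19, 0.40, 0.19; count ≥ 0.68 → 1.

1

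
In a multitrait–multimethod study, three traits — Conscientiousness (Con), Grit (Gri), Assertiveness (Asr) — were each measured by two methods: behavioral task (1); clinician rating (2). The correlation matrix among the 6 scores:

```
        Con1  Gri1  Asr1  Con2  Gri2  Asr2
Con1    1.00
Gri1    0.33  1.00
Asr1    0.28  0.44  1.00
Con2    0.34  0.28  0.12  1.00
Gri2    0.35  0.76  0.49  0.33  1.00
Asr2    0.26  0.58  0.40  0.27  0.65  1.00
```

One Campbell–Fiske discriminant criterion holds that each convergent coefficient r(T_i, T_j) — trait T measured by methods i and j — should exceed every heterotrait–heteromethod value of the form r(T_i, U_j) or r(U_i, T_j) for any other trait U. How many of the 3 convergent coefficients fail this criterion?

Convergent coefficients and their comparison sets:
Con (methods 1·2): 0.34 vs {0.35, 0.28, 0.26, 0.12} → fail.
Gri (methods 1·2): 0.76 vs {0.28, 0.35, 0.58, 0.49} → pass.
Asr (methods 1·2): 0.40 vs {0.12, 0.26, 0.49, 0.58} → fail.
2 of 3 fail.

2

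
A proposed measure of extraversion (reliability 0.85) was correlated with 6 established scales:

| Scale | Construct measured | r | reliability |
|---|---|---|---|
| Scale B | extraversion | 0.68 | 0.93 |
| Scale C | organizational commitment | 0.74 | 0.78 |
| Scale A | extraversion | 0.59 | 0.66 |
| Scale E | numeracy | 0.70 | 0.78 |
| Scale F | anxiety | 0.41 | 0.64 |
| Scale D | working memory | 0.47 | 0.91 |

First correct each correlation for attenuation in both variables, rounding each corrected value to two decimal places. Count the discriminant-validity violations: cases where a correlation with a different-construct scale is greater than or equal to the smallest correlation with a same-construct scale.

Disattenuated r (r / √(r_scale · r_new)):
  Scale B (conv): 0.68 / √(0.93·0.85) = 0.76
  Scale C (disc): 0.74 / √(0.78·0.85) = 0.91
  Scale A (conv): 0.59 / √(0.66·0.85) = 0.79
  Scale E (disc): 0.70 / √(0.78·0.85) = 0.86
  Scale F (disc): 0.41 / √(0.64·0.85) = 0.56
  Scale D (disc): 0.47 / √(0.91·0.85) = 0.53
Smallest convergent = 0.76. Discriminant values: 0.91, 0.86, 0.56, 0.53; count ≥ 0.76 → 2.

2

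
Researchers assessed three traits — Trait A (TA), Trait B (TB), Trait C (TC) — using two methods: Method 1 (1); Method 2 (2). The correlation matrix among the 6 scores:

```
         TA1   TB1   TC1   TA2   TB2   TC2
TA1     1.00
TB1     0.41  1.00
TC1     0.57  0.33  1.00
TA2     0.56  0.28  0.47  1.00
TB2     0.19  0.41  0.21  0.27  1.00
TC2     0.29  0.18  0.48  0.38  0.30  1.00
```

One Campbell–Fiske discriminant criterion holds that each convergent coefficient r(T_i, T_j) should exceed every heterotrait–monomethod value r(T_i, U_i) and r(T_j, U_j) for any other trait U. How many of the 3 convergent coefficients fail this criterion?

3

Each convergent coefficient versus the relevant comparison correlations:
TA (methods 1·2): 0.56 vs {0.41, 0.27, 0.57, 0.38} → fail.
TB (methods 1·2): 0.41 vs {0.41, 0.27, 0.33, 0.30} → fail.
TC (methods 1·2): 0.48 vs {0.57, 0.38, 0.33, 0.30} → fail.
3 of 3 fail.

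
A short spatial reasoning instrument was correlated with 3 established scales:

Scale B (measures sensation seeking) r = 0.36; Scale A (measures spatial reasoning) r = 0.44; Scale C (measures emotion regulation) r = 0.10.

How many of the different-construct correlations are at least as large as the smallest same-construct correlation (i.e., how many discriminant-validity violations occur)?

Convergent (same construct = spatial reasoning): Scale A.
Smallest convergent = 0.44. Discriminant values: 0.36, 0.10; count ≥ 0.44 → 0.

0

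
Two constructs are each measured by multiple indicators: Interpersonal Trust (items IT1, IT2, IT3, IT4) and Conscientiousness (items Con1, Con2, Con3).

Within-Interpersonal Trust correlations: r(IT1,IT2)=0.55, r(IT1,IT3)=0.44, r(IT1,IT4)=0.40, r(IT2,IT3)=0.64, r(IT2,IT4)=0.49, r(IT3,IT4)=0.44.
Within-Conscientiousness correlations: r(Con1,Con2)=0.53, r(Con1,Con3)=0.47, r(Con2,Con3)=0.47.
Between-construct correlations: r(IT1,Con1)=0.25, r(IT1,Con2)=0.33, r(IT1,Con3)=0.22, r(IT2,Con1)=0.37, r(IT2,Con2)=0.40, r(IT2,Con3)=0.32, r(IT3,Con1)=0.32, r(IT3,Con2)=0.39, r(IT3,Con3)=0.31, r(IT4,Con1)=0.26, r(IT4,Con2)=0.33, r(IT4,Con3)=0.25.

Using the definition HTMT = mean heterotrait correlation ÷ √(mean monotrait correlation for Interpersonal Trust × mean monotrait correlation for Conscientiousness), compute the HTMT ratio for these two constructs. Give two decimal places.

Between-construct mean = 3.75/12 = 0.3125.
Mean within-IT = 2.96/6 = 0.4933; mean within-Con = 1.47/3 = 0.4900.
Geometric mean = √(0.4933 × 0.4900) = 0.4916.
HTMT = 0.3125 / 0.4916 = 0.64.

0.64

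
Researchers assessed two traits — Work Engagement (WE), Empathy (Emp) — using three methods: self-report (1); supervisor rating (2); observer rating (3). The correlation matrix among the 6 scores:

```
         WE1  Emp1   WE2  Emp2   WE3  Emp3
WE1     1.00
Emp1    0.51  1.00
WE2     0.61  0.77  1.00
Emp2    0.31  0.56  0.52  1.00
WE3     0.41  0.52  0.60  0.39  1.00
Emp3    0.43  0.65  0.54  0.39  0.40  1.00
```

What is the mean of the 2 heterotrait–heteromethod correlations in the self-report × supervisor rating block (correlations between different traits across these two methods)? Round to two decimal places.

HTHM values (method 1 × method 2): 0.31, 0.77; mean = 1.08/2 = 0.54.

0.54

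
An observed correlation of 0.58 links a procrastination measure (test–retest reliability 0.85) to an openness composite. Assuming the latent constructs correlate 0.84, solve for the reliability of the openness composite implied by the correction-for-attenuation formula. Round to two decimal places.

r_true = r_obs / √(r_xx · r_yy) ⇒ 0.84 = 0.58 / √(0.85 · r_yy).
√(0.85 · r_yy) = 0.58 / 0.84 = 0.6905; 0.85 · r_yy = 0.4768; r_yy = 0.4768 / 0.85 ≈ 0.56.

0.56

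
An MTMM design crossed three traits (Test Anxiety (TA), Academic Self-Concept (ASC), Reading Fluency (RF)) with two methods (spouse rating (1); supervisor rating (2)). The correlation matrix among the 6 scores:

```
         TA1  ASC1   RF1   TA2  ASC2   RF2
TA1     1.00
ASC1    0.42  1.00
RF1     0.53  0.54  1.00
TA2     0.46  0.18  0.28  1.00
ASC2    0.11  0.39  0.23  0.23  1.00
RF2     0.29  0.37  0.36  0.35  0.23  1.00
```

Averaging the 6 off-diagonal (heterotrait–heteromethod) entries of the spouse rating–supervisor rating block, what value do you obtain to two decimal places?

HTHM values (method 1 × method 2): 0.11, 0.29, 0.18, 0.37, 0.28, 0.23; mean = 1.46/6 = 0.24.

0.24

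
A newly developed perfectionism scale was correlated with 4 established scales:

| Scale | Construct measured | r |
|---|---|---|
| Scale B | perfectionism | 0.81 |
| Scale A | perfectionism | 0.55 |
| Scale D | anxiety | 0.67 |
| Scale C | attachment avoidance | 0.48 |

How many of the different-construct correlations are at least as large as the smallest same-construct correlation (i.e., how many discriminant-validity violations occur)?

Convergent (same construct = perfectionism): Scale B, Scale A.
Smallest convergent = 0.55. Discriminant values: 0.67, 0.48; count ≥ 0.55 → 1.

1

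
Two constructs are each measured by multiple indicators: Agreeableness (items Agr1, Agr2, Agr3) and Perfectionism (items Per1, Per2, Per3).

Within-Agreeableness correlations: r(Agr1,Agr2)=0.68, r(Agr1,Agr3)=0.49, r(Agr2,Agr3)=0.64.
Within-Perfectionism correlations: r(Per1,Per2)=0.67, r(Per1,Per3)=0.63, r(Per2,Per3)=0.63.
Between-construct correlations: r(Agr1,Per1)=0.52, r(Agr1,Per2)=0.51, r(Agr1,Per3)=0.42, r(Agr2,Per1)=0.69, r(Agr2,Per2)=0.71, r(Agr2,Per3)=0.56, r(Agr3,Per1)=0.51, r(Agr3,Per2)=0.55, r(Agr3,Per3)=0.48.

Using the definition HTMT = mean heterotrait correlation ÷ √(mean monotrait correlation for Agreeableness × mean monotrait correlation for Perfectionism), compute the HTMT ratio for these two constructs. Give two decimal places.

Mean heterotrait r = 4.95/9 = 0.5500.
Mean within-Agr = 1.81/3 = 0.6033; mean within-Per = 1.93/3 = 0.6433.
Geometric mean = √(0.6033 × 0.6433) = 0.6230.
HTMT = 0.5500 / 0.6230 = 0.88.

0.88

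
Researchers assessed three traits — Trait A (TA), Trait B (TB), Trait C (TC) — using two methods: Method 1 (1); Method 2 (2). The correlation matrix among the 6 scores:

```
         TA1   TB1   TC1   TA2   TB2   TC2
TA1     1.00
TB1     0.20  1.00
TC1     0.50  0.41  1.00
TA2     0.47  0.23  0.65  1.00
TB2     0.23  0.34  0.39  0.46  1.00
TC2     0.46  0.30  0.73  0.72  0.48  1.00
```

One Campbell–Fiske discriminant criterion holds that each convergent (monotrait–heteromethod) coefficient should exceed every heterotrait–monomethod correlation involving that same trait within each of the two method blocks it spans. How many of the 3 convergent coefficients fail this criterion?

Each convergent coefficient versus the relevant comparison correlations:
TA (methods 1·2): 0.47 vs {0.20, 0.46, 0.50, 0.72} → fail.
TB (methods 1·2): 0.34 vs {0.20, 0.46, 0.41, 0.48} → fail.
TC (methods 1·2): 0.73 vs {0.50, 0.72, 0.41, 0.48} → pass.
2 of 3 fail.

2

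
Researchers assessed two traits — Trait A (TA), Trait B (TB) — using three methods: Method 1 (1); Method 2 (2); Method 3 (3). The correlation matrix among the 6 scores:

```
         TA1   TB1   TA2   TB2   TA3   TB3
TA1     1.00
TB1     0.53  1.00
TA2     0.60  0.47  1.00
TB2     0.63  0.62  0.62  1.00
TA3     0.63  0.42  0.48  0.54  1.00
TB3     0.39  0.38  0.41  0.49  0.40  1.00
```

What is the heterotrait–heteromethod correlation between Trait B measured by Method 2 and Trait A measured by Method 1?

Different traits and methods: r(TB2, TA1) = 0.63.

0.63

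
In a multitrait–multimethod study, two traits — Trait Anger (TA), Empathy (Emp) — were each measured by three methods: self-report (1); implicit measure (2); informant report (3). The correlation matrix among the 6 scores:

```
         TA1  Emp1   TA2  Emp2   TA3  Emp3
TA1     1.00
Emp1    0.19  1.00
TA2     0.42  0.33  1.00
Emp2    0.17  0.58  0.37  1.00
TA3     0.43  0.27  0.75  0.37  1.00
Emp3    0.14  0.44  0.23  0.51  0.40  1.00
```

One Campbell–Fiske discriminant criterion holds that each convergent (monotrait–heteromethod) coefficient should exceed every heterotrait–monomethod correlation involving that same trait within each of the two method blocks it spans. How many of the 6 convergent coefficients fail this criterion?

0

Each convergent coefficient versus the relevant comparison correlations:
TA (methods 1·2): 0.42 vs {0.19, 0.37} → pass.
TA (methods 1·3): 0.43 vs {0.19, 0.40} → pass.
TA (methods 2·3): 0.75 vs {0.37, 0.40} → pass.
Emp (methods 1·2): 0.58 vs {0.19, 0.37} → pass.
Emp (methods 1·3): 0.44 vs {0.19, 0.40} → pass.
Emp (methods 2·3): 0.51 vs {0.37, 0.40} → pass.
0 of 6 fail.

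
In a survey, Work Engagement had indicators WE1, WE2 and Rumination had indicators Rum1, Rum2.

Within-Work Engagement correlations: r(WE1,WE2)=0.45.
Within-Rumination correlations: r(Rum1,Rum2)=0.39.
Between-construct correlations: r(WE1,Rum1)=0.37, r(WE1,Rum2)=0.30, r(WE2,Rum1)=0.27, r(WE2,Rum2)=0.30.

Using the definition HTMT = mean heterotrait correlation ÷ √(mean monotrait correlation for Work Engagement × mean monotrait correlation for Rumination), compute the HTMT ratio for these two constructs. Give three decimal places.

0.740

Mean heterotrait r = 1.24/4 = 0.3100.
Mean within-WE = 0.45/1 = 0.4500; mean within-Rum = 0.39/1 = 0.3900.
Geometric mean = √(0.4500 × 0.3900) = 0.4189.
HTMT = 0.3100 / 0.4189 = 0.740.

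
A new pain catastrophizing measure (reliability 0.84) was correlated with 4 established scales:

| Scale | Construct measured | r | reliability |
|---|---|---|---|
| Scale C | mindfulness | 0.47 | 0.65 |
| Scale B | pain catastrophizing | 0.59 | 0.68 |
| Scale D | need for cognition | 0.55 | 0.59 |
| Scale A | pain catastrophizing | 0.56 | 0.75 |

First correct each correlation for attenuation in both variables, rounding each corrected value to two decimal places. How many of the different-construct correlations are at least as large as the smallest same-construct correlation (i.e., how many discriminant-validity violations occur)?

1

Disattenuated r (r / √(r_scale · r_new)):
  Scale C (disc): 0.47 / √(0.65·0.84) = 0.64
  Scale B (conv): 0.59 / √(0.68·0.84) = 0.78
  Scale D (disc): 0.55 / √(0.59·0.84) = 0.78
  Scale A (conv): 0.56 / √(0.75·0.84) = 0.71
Smallest convergent = 0.71. Discriminant values: 0.64, 0.78; count ≥ 0.71 → 1.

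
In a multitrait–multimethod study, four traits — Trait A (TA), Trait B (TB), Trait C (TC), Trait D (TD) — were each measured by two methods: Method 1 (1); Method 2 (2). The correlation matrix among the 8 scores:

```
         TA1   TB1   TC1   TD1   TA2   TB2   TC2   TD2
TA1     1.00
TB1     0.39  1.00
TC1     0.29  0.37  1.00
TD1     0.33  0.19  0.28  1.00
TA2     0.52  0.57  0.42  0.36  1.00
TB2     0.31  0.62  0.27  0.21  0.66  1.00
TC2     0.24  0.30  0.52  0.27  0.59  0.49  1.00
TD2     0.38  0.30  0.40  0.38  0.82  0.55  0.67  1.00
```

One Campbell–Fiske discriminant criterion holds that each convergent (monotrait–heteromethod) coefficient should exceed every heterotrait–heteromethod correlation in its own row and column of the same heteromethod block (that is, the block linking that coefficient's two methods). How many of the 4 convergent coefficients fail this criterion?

Each convergent coefficient versus the relevant comparison correlations:
TA (methods 1·2): 0.52 vs {0.31, 0.57, 0.24, 0.42, 0.38, 0.36} → fail.
TB (methods 1·2): 0.62 vs {0.57, 0.31, 0.30, 0.27, 0.30, 0.21} → pass.
TC (methods 1·2): 0.52 vs {0.42, 0.24, 0.27, 0.30, 0.40, 0.27} → pass.
TD (methods 1·2): 0.38 vs {0.36, 0.38, 0.21, 0.30, 0.27, 0.40} → fail.
2 of 4 fail.

2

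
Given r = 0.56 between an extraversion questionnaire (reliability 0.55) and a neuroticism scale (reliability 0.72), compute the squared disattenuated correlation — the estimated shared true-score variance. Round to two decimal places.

0.79

Disattenuated r = 0.56 / √(0.55 × 0.72) = 0.56 / 0.6293 = 0.8899.
Shared true-score variance = 0.8899² = 0.7919 ≈ 0.79.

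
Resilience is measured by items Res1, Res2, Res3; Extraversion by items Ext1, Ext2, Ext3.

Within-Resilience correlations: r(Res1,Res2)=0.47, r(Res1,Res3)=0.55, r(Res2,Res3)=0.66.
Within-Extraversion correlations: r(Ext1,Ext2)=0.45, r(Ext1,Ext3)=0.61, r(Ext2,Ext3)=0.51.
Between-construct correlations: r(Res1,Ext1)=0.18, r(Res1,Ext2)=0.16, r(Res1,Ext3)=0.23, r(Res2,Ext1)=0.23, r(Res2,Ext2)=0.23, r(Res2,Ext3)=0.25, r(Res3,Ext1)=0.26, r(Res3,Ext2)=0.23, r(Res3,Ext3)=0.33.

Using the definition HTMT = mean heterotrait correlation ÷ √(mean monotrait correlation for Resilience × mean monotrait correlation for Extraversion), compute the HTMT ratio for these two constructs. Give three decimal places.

0.431

Mean heterotrait r = 2.10/9 = 0.2333.
Mean within-Res = 1.68/3 = 0.5600; mean within-Ext = 1.57/3 = 0.5233.
Geometric mean = √(0.5600 × 0.5233) = 0.5413.
HTMT = 0.2333 / 0.5413 = 0.431.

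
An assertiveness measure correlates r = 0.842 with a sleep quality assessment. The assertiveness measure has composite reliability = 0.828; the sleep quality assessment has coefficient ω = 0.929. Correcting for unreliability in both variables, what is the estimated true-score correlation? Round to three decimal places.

0.960

r_true = r_obs / √(r_xx · r_yy) = 0.842 / √(0.828 × 0.929) = 0.842 / √0.769212 = 0.842 / 0.8770 ≈ 0.960.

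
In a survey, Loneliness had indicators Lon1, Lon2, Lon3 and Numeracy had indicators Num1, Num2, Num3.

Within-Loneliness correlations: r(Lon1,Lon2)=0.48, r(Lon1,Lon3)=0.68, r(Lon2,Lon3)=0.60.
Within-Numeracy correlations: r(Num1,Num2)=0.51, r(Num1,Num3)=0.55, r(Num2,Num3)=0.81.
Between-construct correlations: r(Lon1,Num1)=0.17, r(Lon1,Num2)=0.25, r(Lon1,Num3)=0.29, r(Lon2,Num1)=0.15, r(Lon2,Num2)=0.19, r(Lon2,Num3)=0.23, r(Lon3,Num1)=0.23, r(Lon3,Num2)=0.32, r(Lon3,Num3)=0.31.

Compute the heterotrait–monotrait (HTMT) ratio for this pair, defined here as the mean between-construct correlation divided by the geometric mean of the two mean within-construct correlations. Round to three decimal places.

0.393

Mean heterotrait r = 2.14/9 = 0.2378.
Mean within-Lon = 1.76/3 = 0.5867; mean within-Num = 1.87/3 = 0.6233.
Geometric mean = √(0.5867 × 0.6233) = 0.6047.
HTMT = 0.2378 / 0.6047 = 0.393.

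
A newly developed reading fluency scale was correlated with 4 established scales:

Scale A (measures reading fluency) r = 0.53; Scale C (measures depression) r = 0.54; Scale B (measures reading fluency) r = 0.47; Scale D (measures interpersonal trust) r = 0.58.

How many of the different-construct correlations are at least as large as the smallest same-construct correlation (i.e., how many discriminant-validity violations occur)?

2

Convergent (same construct = reading fluency): Scale A, Scale B.
Smallest convergent = 0.47. Discriminant values: 0.54, 0.58; count ≥ 0.47 → 2.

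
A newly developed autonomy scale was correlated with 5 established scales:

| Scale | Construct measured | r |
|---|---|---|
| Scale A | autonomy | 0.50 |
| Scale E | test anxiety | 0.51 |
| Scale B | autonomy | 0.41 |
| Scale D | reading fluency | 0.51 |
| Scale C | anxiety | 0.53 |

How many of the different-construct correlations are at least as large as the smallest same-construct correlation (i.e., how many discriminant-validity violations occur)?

Convergent (same construct = autonomy): Scale A, Scale B.
Smallest convergent = 0.41. Discriminant values: 0.51, 0.51, 0.53; count ≥ 0.41 → 3.

3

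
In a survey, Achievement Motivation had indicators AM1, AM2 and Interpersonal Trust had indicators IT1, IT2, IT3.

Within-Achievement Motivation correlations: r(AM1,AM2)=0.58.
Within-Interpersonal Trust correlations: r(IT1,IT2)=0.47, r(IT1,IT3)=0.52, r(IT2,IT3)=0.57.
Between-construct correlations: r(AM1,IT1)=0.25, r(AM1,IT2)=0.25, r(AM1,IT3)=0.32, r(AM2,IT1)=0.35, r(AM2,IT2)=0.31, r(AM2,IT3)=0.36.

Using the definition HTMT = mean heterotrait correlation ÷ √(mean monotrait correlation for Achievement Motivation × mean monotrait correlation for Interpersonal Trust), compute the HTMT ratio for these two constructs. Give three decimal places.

Mean heterotrait r = 1.84/6 = 0.3067.
Mean within-AM = 0.58/1 = 0.5800; mean within-IT = 1.56/3 = 0.5200.
Geometric mean = √(0.5800 × 0.5200) = 0.5492.
HTMT = 0.3067 / 0.5492 = 0.558.

0.558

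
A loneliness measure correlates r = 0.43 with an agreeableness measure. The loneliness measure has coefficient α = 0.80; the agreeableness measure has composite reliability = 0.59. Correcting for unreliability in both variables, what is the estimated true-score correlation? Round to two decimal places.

r_true = r_obs / √(r_xx · r_yy) = 0.43 / √(0.80 × 0.59) = 0.43 / √0.4720 = 0.43 / 0.6870 ≈ 0.63.

0.63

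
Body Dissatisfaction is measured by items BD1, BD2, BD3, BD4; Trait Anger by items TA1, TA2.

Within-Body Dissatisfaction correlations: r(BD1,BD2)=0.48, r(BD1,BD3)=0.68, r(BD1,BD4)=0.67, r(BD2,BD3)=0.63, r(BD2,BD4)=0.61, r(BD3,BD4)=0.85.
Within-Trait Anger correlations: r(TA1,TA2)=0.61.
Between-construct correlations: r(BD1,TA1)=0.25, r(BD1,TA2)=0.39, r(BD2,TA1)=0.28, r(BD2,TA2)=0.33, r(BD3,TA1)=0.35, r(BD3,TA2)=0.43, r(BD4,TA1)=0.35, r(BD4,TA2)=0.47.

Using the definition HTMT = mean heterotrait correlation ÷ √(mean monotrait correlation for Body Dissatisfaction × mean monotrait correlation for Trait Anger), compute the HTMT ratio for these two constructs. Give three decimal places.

0.564

Mean between = 2.85/8 = 0.3563.
Mean within-BD = 3.92/6 = 0.6533; mean within-TA = 0.61/1 = 0.6100.
Geometric mean = √(0.6533 × 0.6100) = 0.6313.
HTMT = 0.3563 / 0.6313 = 0.564.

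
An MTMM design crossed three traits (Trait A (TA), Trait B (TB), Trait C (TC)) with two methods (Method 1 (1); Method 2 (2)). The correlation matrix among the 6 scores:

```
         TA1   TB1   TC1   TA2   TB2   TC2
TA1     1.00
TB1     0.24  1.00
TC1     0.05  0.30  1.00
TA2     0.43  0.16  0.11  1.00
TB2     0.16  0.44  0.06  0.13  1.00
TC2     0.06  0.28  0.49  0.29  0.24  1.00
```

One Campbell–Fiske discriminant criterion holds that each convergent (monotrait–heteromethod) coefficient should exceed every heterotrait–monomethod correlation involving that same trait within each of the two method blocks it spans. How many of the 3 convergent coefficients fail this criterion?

0

Convergent coefficients and their comparison sets:
TA (methods 1·2): 0.43 vs {0.24, 0.13, 0.05, 0.29} → pass.
TB (methods 1·2): 0.44 vs {0.24, 0.13, 0.30, 0.24} → pass.
TC (methods 1·2): 0.49 vs {0.05, 0.29, 0.30, 0.24} → pass.
0 of 3 fail.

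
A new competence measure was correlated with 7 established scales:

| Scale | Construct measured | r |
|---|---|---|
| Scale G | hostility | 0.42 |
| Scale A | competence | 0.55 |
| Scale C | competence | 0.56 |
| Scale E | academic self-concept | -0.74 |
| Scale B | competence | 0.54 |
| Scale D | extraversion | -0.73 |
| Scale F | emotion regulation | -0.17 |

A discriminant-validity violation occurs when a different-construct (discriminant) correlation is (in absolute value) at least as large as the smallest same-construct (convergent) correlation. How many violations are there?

2

Convergent (same construct = competence): Scale A, Scale C, Scale B.
Smallest convergent = 0.54. Discriminant |r|: 0.42, 0.74, 0.73, 0.17; count ≥ 0.54 → 2.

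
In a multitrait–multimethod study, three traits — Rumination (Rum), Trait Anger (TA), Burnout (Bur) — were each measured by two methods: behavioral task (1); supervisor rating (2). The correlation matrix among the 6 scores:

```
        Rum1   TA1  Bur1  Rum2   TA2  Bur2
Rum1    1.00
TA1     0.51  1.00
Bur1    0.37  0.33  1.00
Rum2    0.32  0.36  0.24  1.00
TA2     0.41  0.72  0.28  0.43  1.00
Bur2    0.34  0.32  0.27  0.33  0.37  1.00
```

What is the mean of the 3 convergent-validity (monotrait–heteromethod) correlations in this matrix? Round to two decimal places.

Convergent values: 0.32, 0.72, 0.27; mean = 1.31/3 = 0.44.

0.44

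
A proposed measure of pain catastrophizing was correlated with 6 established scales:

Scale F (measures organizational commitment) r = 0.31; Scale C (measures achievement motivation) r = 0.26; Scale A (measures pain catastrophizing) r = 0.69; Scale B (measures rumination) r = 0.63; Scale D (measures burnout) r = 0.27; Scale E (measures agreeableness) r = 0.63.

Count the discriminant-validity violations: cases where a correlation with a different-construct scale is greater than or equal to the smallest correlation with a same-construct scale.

0

Convergent (same construct = pain catastrophizing): Scale A.
Smallest convergent = 0.69. Discriminant values: 0.31, 0.26, 0.63, 0.27, 0.63; count ≥ 0.69 → 0.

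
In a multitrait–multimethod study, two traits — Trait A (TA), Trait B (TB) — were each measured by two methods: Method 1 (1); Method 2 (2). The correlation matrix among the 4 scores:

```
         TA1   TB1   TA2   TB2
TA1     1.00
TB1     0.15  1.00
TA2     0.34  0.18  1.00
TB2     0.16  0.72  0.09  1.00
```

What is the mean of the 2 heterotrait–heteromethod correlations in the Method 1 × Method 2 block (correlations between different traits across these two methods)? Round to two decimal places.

HTHM values (method 1 × method 2): 0.16, 0.18; mean = 0.34/2 = 0.17.

0.17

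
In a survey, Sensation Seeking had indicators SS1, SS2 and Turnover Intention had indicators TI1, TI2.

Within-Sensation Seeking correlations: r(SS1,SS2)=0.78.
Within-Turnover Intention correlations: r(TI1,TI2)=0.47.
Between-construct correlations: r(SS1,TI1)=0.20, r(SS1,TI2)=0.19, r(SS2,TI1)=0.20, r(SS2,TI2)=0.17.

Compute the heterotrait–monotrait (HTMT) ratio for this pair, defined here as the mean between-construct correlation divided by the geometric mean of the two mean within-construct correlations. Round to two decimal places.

0.31

Mean heterotrait r = 0.76/4 = 0.1900.
Mean within-SS = 0.78/1 = 0.7800; mean within-TI = 0.47/1 = 0.4700.
Geometric mean = √(0.7800 × 0.4700) = 0.6055.
HTMT = 0.1900 / 0.6055 = 0.31.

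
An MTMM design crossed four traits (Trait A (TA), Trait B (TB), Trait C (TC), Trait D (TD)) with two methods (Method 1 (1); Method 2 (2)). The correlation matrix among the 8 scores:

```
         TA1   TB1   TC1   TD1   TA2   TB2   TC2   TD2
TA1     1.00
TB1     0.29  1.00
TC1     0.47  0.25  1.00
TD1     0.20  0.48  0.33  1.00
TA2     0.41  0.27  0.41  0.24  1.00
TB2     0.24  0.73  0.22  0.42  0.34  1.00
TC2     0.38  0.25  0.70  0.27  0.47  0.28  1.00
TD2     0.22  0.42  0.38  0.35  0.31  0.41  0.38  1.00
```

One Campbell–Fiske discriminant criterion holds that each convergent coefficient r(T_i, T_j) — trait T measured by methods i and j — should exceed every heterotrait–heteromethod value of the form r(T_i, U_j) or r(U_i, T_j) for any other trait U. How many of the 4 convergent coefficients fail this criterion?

Each convergent coefficient versus the relevant comparison correlations:
TA (methods 1·2): 0.41 vs {0.24, 0.27, 0.38, 0.41, 0.22, 0.24} → fail.
TB (methods 1·2): 0.73 vs {0.27, 0.24, 0.25, 0.22, 0.42, 0.42} → pass.
TC (methods 1·2): 0.70 vs {0.41, 0.38, 0.22, 0.25, 0.38, 0.27} → pass.
TD (methods 1·2): 0.35 vs {0.24, 0.22, 0.42, 0.42, 0.27, 0.38} → fail.
2 of 4 fail.

2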